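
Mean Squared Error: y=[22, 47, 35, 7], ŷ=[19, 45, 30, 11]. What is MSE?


Squared errors: (22-19)²=9, (47-45)²=4, (35-30)²=25, (7-11)²=16
Sum = 54
MSE = 54/4 = 27/2

27/2


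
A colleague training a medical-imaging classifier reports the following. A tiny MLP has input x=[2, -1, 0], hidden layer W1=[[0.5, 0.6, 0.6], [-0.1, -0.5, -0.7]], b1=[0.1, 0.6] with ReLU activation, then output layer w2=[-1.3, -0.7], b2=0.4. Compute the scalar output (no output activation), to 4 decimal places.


z1[0] = (0.5)·(2) + (0.6)·(-1) + (0.6)·(0) + 0.1 = 0.5
z1[1] = (-0.1)·(2) + (-0.5)·(-1) + (-0.7)·(0) + 0.6 = 0.9
h = ReLU(z1) = [0.5, 0.9]
output = (-1.3)·(0.5) + (-0.7)·(0.9) + 0.4 = -0.88

-0.88


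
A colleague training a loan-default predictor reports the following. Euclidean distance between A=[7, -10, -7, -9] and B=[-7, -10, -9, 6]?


d = √((7+ 7)² + (-10+ 10)² + (-7+ 9)² + (-9-6)²)
  = √(196 + 0 + 4 + 225)
  = √425 = 20.6155

20.6155


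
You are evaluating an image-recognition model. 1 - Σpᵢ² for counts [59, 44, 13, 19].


Probabilities: [59/135, 44/135, 13/135, 19/135] ≈ [0.437, 0.3259, 0.0963, 0.1407]
Σpᵢ² = (3481 + 1936 + 169 + 361)/135² = 5947/18225
Gini = 1 - Σpᵢ² = 1 - 5947/18225 = 0.6737

0.6737


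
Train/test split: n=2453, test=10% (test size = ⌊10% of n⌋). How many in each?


Test = ⌊2453·10/100⌋ = 245
Train = 2453 - 245 = 2208

Train: 2208, Test: 245


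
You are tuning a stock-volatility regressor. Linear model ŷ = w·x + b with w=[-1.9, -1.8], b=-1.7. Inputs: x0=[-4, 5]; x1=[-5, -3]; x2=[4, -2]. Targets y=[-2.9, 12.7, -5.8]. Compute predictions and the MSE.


ŷ0 = (-1.9)·(-4) + (-1.8)·(5) - 1.7 = -3.1
ŷ1 = (-1.9)·(-5) + (-1.8)·(-3) - 1.7 = 13.2
ŷ2 = (-1.9)·(4) + (-1.8)·(-2) - 1.7 = -5.7
errors² = [0.04, 0.25, 0.01]
MSE = 0.3000/3 = 0.1

0.1


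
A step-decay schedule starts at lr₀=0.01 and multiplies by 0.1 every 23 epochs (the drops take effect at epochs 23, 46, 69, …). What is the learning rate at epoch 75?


n_drops = ⌊75/23⌋ = 3
lr = 0.01·0.1^3 = 0.01·0.001 = 0.00001

0.00001


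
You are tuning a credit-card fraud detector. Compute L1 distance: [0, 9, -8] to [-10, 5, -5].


d = |0+ 10| + |9-5| + |-8+ 5|
  = 10 + 4 + 3
  = 17

17


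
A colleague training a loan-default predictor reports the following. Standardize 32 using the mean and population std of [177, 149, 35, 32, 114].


μ = 101.4, σ = 58.9325
z = (32 - 101.4)/58.9325 = -1.1776

-1.1776


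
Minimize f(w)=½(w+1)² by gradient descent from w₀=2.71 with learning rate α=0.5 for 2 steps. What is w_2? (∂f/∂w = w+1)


step 1: grad = 2.71+1 = 3.71; w = 2.71 - 0.5·(3.71) = 0.855
step 2: grad = 0.855+1 = 1.855; w = 0.855 - 0.5·(1.855) = -0.0725

-0.0725


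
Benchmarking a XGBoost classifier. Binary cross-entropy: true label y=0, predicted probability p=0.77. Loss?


BCE = -[y·ln(p) + (1-y)·ln(1-p)]
= -0 - 1·ln(1-0.77)
= -ln(0.23) = 1.4697

1.4697


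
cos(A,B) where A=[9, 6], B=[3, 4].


A·B = 9·3 + 6·4 = 51
‖A‖ = √117 = 10.8167, ‖B‖ = √25 = 5
cos = 51/(√117·√25) = 51/√2925 = 0.943

0.943


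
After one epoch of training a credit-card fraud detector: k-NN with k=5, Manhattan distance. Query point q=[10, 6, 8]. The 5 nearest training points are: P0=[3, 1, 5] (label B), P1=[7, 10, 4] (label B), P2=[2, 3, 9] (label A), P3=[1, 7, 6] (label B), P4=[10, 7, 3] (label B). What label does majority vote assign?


d(q,P0) = 15  (label B)
d(q,P1) = 11  (label B)
d(q,P2) = 12  (label A)
d(q,P3) = 12  (label B)
d(q,P4) = 6  (label B)
Votes: A=1, B=4
Majority → B

B


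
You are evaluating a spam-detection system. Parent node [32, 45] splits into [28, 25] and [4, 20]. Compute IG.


Parent = [32, 45], H_parent = 0.9793
H_left = 0.9977 (n=53), H_right = 0.65 (n=24)
H_children = (53/77)·0.9977 + (24/77)·0.65 = 0.8893
IG = 0.9793 - 0.8893 = 0.09

0.09


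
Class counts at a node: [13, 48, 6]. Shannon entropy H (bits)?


Probabilities: [13/67, 48/67, 6/67] ≈ [0.194, 0.7164, 0.0896]
H = -((13/67)·log₂(13/67) + (48/67)·log₂(48/67) + (6/67)·log₂(6/67))
  = 1.1154 bits

1.1154 bits


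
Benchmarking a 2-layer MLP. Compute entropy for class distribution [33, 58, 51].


Probabilities: [33/142, 58/142, 51/142] ≈ [0.2324, 0.4085, 0.3592]
H = -((33/142)·log₂(33/142) + (58/142)·log₂(58/142) + (51/142)·log₂(51/142))
  = 1.5475 bits

1.5475 bits


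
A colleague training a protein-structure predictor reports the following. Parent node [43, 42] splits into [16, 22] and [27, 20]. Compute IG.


Parent = [43, 42], H_parent = 0.9999
H_left = 0.9819 (n=38), H_right = 0.9839 (n=47)
H_children = (38/85)·0.9819 + (47/85)·0.9839 = 0.983
IG = 0.9999 - 0.983 = 0.0169

0.0169


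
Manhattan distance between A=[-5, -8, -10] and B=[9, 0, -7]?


d = |-5-9| + |-8-0| + |-10+ 7|
  = 14 + 8 + 3
  = 25

25


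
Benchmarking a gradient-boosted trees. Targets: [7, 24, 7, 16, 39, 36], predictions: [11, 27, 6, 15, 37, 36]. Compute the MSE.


Squared errors: (7-11)²=16, (24-27)²=9, (7-6)²=1, (16-15)²=1, (39-37)²=4, (36-36)²=0
Sum = 31
MSE = 31/6 = 31/6

31/6


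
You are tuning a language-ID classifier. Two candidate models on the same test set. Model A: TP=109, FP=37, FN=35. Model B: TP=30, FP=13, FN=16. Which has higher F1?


Model A: P=109/146=0.7466, R=109/144=0.7569, F1=2PR/(P+R)=2TP/(2TP+FP+FN)=218/290=0.7517
Model B: P=30/43=0.6977, R=30/46=0.6522, F1=2PR/(P+R)=2TP/(2TP+FP+FN)=60/89=0.6742
0.7517 > 0.6742 → Model A

Model A


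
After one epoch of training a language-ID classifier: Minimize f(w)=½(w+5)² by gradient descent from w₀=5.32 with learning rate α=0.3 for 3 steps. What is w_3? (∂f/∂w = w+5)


step 1: grad = 5.32+5 = 10.32; w = 5.32 - 0.3·(10.32) = 2.224
step 2: grad = 2.224+5 = 7.224; w = 2.224 - 0.3·(7.224) = 0.0568
step 3: grad = 0.0568+5 = 5.0568; w = 0.0568 - 0.3·(5.0568) = -1.46024

-1.46024


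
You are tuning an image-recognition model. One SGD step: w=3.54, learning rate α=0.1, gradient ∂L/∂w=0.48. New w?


w_new = w - α·∇
= 3.54 - 0.1·0.48
= 3.54 - 0.048
= 3.492

3.492


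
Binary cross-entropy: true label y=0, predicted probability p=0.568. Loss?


BCE = -[y·ln(p) + (1-y)·ln(1-p)]
= -0 - 1·ln(1-0.568)
= -ln(0.432) = 0.8393

0.8393


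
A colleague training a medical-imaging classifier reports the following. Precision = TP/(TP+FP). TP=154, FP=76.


Precision = TP/(TP+FP)
= 154/(154+76)
= 154/230 = 66.96%

66.96%


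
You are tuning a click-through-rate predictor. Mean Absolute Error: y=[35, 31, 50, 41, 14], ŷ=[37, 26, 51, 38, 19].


Absolute errors: |35-37|=2, |31-26|=5, |50-51|=1, |41-38|=3, |14-19|=5
Sum = 16
MAE = 16/5 = 16/5

16/5


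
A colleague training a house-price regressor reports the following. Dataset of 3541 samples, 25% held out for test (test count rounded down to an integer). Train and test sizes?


Test = ⌊3541·25/100⌋ = 885
Train = 3541 - 885 = 2656

Train: 2656, Test: 885


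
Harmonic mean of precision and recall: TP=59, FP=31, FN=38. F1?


Precision = 59/90 = 0.6556
Recall = 59/97 = 0.6082
F1 = 2·P·R/(P+R) = 2·TP/(2·TP+FP+FN) = 118/(118+31+38) = 118/187 = 0.631

0.631


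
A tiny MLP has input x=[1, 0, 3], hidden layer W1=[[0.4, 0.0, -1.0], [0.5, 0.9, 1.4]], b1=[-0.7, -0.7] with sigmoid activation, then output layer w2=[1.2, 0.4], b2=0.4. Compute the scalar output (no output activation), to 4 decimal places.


z1[0] = (0.4)·(1) + (0.0)·(0) + (-1.0)·(3) - 0.7 = -3.3
z1[1] = (0.5)·(1) + (0.9)·(0) + (1.4)·(3) - 0.7 = 4.0
h = sigmoid(z1) = [0.0356, 0.982]
output = (1.2)·(0.0356) + (0.4)·(0.982) + 0.4 = 0.8355

0.8355


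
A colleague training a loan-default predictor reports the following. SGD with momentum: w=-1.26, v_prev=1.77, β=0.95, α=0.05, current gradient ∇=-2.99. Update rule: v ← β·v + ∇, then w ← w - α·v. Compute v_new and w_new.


v_new = 0.95·1.77 - 2.99 = 1.6815 - 2.99 = -1.3085
w_new = -1.26 - 0.05·-1.3085 = -1.26 + 0.065425 = -1.194575

v_new=-1.3085, w_new=-1.194575


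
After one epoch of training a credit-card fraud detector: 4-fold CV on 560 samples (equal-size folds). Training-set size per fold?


Fold size = 560/4 = 140
Training per fold = 560 - 140 = 420

420


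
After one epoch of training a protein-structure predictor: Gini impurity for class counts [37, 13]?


Probabilities: [37/50, 13/50] ≈ [0.74, 0.26]
Σpᵢ² = (1369 + 169)/50² = 1538/2500
Gini = 1 - Σpᵢ² = 1 - 1538/2500 = 0.3848

0.3848


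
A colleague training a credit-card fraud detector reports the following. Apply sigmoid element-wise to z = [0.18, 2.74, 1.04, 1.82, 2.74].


σ(0.18) = 1/(1+e^-0.18) = 0.5449
σ(2.74) = 1/(1+e^-2.74) = 0.9393
σ(1.04) = 1/(1+e^-1.04) = 0.7389
σ(1.82) = 1/(1+e^-1.82) = 0.8606
σ(2.74) = 1/(1+e^-2.74) = 0.9393
result = [0.5449, 0.9393, 0.7389, 0.8606, 0.9393]

[0.5449, 0.9393, 0.7389, 0.8606, 0.9393]


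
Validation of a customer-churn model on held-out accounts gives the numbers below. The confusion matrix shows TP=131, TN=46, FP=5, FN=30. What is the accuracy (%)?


Accuracy = (TP+TN)/(TP+TN+FP+FN)
= (131+46)/(212)
= 177/212 = 83.49%

83.49%


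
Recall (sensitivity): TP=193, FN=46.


Recall = TP/(TP+FN)
= 193/(193+46)
= 193/239 = 80.75%

80.75%


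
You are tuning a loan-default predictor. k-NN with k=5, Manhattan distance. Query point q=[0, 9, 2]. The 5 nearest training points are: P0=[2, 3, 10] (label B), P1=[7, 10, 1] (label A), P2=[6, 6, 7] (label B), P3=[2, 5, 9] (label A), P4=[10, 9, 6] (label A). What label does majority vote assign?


d(q,P0) = 16  (label B)
d(q,P1) = 9  (label A)
d(q,P2) = 14  (label B)
d(q,P3) = 13  (label A)
d(q,P4) = 14  (label A)
Votes: A=3, B=2
Majority → A

A


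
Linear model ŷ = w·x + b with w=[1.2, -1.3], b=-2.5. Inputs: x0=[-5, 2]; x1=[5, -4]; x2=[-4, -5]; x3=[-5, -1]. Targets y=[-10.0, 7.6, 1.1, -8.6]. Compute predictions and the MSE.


ŷ0 = (1.2)·(-5) + (-1.3)·(2) - 2.5 = -11.1
ŷ1 = (1.2)·(5) + (-1.3)·(-4) - 2.5 = 8.7
ŷ2 = (1.2)·(-4) + (-1.3)·(-5) - 2.5 = -0.8
ŷ3 = (1.2)·(-5) + (-1.3)·(-1) - 2.5 = -7.2
errors² = [1.21, 1.21, 3.61, 1.96]
MSE = 7.9900/4 = 1.9975

1.9975


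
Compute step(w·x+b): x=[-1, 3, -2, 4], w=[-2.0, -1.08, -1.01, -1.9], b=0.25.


z = (-1)·(-2.0) + (3)·(-1.08) + (-2)·(-1.01) + (4)·(-1.9) + 0.25
  = -6.57
step(z) = 0 (z<0)

0


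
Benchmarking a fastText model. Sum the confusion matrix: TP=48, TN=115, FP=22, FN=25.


Total = TP + TN + FP + FN
= 48 + 115 + 22 + 25
= 210
(Predicted positive: 70, predicted negative: 140)

210


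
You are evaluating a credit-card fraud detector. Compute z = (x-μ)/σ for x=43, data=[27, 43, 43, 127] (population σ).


μ = 60, σ = 39.2301
z = (43 - 60)/39.2301 = -0.4333

-0.4333


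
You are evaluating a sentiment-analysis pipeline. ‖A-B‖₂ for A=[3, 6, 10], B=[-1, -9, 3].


d = √((3+ 1)² + (6+ 9)² + (10-3)²)
  = √(16 + 225 + 49)
  = √290 = 17.0294

17.0294


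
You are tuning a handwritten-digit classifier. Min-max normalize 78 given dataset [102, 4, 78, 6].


min=4, max=102
(78-4)/(102-4) = 74/98 = 0.7551

0.7551


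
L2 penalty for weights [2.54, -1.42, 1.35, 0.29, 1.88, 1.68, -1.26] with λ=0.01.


‖w‖₂² = (2.54)² + (-1.42)² + (1.35)² + (0.29)² + (1.88)² + (1.68)² + (-1.26)²
     = 6.4516 + 2.0164 + 1.8225 + 0.0841 + 3.5344 + 2.8224 + 1.5876
     = 18.319
λ·‖w‖₂² = 0.01·18.319 = 0.18319

0.18319


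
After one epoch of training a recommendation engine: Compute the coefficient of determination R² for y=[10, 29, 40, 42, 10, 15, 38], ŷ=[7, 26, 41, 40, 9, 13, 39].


ȳ = 26.2857
SS_res = Σ(y-ŷ)² = 29
SS_tot = Σ(y-ȳ)² = 1237.43
R² = 1 - SS_res/SS_tot = 1 - 0.0234 = 0.9766

0.9766


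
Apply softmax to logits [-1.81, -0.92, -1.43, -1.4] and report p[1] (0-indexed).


Exponentials: e^-1.81=0.1637, e^-0.92=0.3985, e^-1.43=0.2393, e^-1.4=0.2466
Sum = 1.0481
Softmax = [0.1561, 0.3802, 0.2283, 0.2353]
p[1] = 0.3985/1.0481 = 0.3802

0.3802


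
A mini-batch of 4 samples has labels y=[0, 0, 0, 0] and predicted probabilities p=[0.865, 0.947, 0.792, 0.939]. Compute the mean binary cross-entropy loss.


L[0] = -ln(1-0.865) = -ln(0.135) = 2.0025
L[1] = -ln(1-0.947) = -ln(0.053) = 2.9375
L[2] = -ln(1-0.792) = -ln(0.208) = 1.5702
L[3] = -ln(1-0.939) = -ln(0.061) = 2.7969
mean = (2.0025 + 2.9375 + 1.5702 + 2.7969)/4 = 2.3268

2.3268


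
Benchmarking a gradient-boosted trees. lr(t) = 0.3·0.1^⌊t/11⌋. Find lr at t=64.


n_drops = ⌊64/11⌋ = 5
lr = 0.3·0.1^5 = 0.3·0.00001 = 0.000003

0.000003


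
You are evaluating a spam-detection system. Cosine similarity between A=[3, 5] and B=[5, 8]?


A·B = 3·5 + 5·8 = 55
‖A‖ = √34 = 5.831, ‖B‖ = √89 = 9.434
cos = 55/(√34·√89) = 55/√3026 = 0.9998

0.9998


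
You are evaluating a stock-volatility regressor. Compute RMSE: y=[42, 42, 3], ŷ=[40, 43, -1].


MSE = 21/3 = 7
RMSE = √(21/3) = 2.6458

2.6458


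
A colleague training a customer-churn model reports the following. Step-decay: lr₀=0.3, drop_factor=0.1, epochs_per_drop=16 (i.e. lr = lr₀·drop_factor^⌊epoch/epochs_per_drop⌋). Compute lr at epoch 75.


n_drops = ⌊75/16⌋ = 4
lr = 0.3·0.1^4 = 0.3·0.0001 = 0.00003

0.00003


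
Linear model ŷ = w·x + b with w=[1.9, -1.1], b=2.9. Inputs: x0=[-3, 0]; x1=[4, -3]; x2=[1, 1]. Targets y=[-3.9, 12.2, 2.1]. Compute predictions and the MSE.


ŷ0 = (1.9)·(-3) + (-1.1)·(0) + 2.9 = -2.8
ŷ1 = (1.9)·(4) + (-1.1)·(-3) + 2.9 = 13.8
ŷ2 = (1.9)·(1) + (-1.1)·(1) + 2.9 = 3.7
errors² = [1.21, 2.56, 2.56]
MSE = 6.3300/3 = 2.11

2.11


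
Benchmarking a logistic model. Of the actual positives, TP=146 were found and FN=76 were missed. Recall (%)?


Recall = TP/(TP+FN)
= 146/(146+76)
= 146/222 = 65.77%

65.77%


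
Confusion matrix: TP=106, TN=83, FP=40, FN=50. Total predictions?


Total = TP + TN + FP + FN
= 106 + 83 + 40 + 50
= 279
(Predicted positive: 146, predicted negative: 133)

279


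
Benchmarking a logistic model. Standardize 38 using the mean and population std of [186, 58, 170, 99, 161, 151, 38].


μ = 123.2857, σ = 54.0257
z = (38 - 123.2857)/54.0257 = -1.5786

-1.5786


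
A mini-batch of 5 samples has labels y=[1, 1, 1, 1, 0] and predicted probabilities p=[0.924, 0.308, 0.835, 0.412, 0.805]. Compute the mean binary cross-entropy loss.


L[0] = -ln(0.924) = 0.079
L[1] = -ln(0.308) = 1.1777
L[2] = -ln(0.835) = 0.1803
L[3] = -ln(0.412) = 0.8867
L[4] = -ln(1-0.805) = -ln(0.195) = 1.6348
mean = (0.079 + 1.1777 + 0.1803 + 0.8867 + 1.6348)/5 = 0.7917

0.7917


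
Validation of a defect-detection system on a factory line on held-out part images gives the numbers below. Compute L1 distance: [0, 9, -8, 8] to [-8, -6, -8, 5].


d = |0+ 8| + |9+ 6| + |-8+ 8| + |8-5|
  = 8 + 15 + 0 + 3
  = 26

26


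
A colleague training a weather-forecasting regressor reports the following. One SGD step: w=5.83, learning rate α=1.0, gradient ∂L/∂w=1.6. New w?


w_new = w - α·∇
= 5.83 - 1.0·1.6
= 5.83 - 1.6
= 4.23

4.23


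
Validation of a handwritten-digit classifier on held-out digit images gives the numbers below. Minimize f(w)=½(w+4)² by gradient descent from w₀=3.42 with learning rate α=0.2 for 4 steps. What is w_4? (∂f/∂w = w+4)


step 1: grad = 3.42+4 = 7.42; w = 3.42 - 0.2·(7.42) = 1.936
step 2: grad = 1.936+4 = 5.936; w = 1.936 - 0.2·(5.936) = 0.7488
step 3: grad = 0.7488+4 = 4.7488; w = 0.7488 - 0.2·(4.7488) = -0.20096
step 4: grad = -0.20096+4 = 3.79904; w = -0.20096 - 0.2·(3.79904) = -0.960768

-0.960768


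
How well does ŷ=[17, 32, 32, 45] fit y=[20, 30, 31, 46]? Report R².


ȳ = 31.75
SS_res = Σ(y-ŷ)² = 15
SS_tot = Σ(y-ȳ)² = 344.75
R² = 1 - SS_res/SS_tot = 1 - 0.0435 = 0.9565

0.9565


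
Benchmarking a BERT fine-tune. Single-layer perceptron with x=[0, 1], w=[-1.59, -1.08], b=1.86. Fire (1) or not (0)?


z = (0)·(-1.59) + (1)·(-1.08) + 1.86
  = 0.78
step(z) = 1 (z≥0)

1


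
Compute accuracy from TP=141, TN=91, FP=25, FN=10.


Accuracy = (TP+TN)/(TP+TN+FP+FN)
= (141+91)/(267)
= 232/267 = 86.89%

86.89%


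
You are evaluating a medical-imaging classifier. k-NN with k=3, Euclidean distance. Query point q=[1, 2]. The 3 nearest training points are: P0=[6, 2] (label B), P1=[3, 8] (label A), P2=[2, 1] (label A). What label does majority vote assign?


d(q,P0) = 5.0  (label B)
d(q,P1) = 6.3246  (label A)
d(q,P2) = 1.4142  (label A)
Votes: A=2, B=1
Majority → A

A


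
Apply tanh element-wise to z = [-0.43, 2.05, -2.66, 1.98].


tanh(-0.43) = -0.4053
tanh(2.05) = 0.9674
tanh(-2.66) = -0.9903
tanh(1.98) = 0.9626
result = [-0.4053, 0.9674, -0.9903, 0.9626]

[-0.4053, 0.9674, -0.9903, 0.9626]


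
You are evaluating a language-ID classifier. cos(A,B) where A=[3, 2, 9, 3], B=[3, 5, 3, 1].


A·B = 3·3 + 2·5 + 9·3 + 3·1 = 49
‖A‖ = √103 = 10.1489, ‖B‖ = √44 = 6.6332
cos = 49/(√103·√44) = 49/√4532 = 0.7279

0.7279


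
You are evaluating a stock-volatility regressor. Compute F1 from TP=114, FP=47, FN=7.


Precision = 114/161 = 0.7081
Recall = 114/121 = 0.9421
F1 = 2·P·R/(P+R) = 2·TP/(2·TP+FP+FN) = 228/(228+47+7) = 228/282 = 0.8085

0.8085


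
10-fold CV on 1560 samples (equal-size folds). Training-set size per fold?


Fold size = 1560/10 = 156
Training per fold = 1560 - 156 = 1404

1404


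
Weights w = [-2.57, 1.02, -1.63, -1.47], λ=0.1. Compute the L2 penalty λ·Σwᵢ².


‖w‖₂² = (-2.57)² + (1.02)² + (-1.63)² + (-1.47)²
     = 6.6049 + 1.0404 + 2.6569 + 2.1609
     = 12.4631
λ·‖w‖₂² = 0.1·12.4631 = 1.24631

1.24631


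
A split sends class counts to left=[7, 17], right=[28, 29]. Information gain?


Parent = [35, 46], H_parent = 0.9867
H_left = 0.8709 (n=24), H_right = 0.9998 (n=57)
H_children = (24/81)·0.8709 + (57/81)·0.9998 = 0.9616
IG = 0.9867 - 0.9616 = 0.0251

0.0251


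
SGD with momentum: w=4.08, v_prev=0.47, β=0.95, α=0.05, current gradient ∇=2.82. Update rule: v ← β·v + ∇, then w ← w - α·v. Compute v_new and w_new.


v_new = 0.95·0.47 + 2.82 = 0.4465 + 2.82 = 3.2665
w_new = 4.08 - 0.05·3.2665 = 4.08 - 0.163325 = 3.916675

v_new=3.2665, w_new=3.916675


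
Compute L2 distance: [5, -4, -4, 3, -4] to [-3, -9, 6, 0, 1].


d = √((5+ 3)² + (-4+ 9)² + (-4-6)² + (3-0)² + (-4-1)²)
  = √(64 + 25 + 100 + 9 + 25)
  = √223 = 14.9332

14.9332


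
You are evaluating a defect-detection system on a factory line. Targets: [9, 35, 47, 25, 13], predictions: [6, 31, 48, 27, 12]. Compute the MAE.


Absolute errors: |9-6|=3, |35-31|=4, |47-48|=1, |25-27|=2, |13-12|=1
Sum = 11
MAE = 11/5 = 11/5

11/5


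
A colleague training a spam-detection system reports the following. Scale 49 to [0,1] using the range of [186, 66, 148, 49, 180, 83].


min=49, max=186
(49-49)/(186-49) = 0/137 = 0.0

0.0


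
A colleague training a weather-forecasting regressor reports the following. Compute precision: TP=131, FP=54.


Precision = TP/(TP+FP)
= 131/(131+54)
= 131/185 = 70.81%

70.81%


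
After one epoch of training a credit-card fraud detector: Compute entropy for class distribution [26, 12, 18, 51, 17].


Probabilities: [26/124, 12/124, 18/124, 51/124, 17/124] ≈ [0.2097, 0.0968, 0.1452, 0.4113, 0.1371]
H = -((26/124)·log₂(26/124) + (12/124)·log₂(12/124) + (18/124)·log₂(18/124) + (51/124)·log₂(51/124) + (17/124)·log₂(17/124))
  = 2.123 bits

2.123 bits


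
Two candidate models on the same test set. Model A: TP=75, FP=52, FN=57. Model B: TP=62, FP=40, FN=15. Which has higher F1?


Model A: P=75/127=0.5906, R=75/132=0.5682, F1=2PR/(P+R)=2TP/(2TP+FP+FN)=150/259=0.5792
Model B: P=62/102=0.6078, R=62/77=0.8052, F1=2PR/(P+R)=2TP/(2TP+FP+FN)=124/179=0.6927
0.5792 < 0.6927 → Model B

Model B


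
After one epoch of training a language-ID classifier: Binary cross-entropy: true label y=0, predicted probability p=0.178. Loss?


BCE = -[y·ln(p) + (1-y)·ln(1-p)]
= -0 - 1·ln(1-0.178)
= -ln(0.822) = 0.196

0.196


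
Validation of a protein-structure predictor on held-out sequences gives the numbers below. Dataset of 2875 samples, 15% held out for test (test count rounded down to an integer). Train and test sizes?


Test = ⌊2875·15/100⌋ = 431
Train = 2875 - 431 = 2444

Train: 2444, Test: 431


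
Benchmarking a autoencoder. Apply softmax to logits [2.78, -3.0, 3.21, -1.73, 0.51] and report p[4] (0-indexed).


Exponentials: e^2.78=16.119, e^-3.0=0.0498, e^3.21=24.7791, e^-1.73=0.1773, e^0.51=1.6653
Sum = 42.7905
Softmax = [0.3767, 0.0012, 0.5791, 0.0041, 0.0389]
p[4] = 1.6653/42.7905 = 0.0389

0.0389


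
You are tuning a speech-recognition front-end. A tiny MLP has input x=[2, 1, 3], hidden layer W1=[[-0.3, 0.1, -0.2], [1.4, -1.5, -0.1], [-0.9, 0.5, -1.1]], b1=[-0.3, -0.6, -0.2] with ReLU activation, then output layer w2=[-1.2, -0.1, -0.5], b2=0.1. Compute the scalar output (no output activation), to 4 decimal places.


z1[0] = (-0.3)·(2) + (0.1)·(1) + (-0.2)·(3) - 0.3 = -1.4
z1[1] = (1.4)·(2) + (-1.5)·(1) + (-0.1)·(3) - 0.6 = 0.4
z1[2] = (-0.9)·(2) + (0.5)·(1) + (-1.1)·(3) - 0.2 = -4.8
h = ReLU(z1) = [0.0, 0.4, 0.0]
output = (-1.2)·(0.0) + (-0.1)·(0.4) + (-0.5)·(0.0) + 0.1 = 0.06

0.06


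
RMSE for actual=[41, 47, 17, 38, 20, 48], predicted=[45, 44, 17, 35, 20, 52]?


MSE = 50/6 = 8.3333
RMSE = √(50/6) = 2.8868

2.8868


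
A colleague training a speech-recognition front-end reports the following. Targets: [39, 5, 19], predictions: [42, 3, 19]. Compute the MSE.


Squared errors: (39-42)²=9, (5-3)²=4, (19-19)²=0
Sum = 13
MSE = 13/3 = 13/3

13/3


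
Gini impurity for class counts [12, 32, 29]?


Probabilities: [12/73, 32/73, 29/73] ≈ [0.1644, 0.4384, 0.3973]
Σpᵢ² = (144 + 1024 + 841)/73² = 2009/5329
Gini = 1 - Σpᵢ² = 1 - 2009/5329 = 0.623

0.623


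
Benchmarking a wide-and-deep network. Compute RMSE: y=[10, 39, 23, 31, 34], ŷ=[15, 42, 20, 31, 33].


MSE = 44/5 = 8.8
RMSE = √(44/5) = 2.9665

2.9665


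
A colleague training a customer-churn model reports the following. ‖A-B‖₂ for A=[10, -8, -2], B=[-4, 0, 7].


d = √((10+ 4)² + (-8-0)² + (-2-7)²)
  = √(196 + 64 + 81)
  = √341 = 18.4662

18.4662


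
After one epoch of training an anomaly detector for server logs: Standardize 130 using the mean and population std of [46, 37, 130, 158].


μ = 92.75, σ = 52.2942
z = (130 - 92.75)/52.2942 = 0.7123

0.7123


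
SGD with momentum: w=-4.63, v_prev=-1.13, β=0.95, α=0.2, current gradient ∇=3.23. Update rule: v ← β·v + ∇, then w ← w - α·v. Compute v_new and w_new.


v_new = 0.95·-1.13 + 3.23 = -1.0735 + 3.23 = 2.1565
w_new = -4.63 - 0.2·2.1565 = -4.63 - 0.4313 = -5.0613

v_new=2.1565, w_new=-5.0613


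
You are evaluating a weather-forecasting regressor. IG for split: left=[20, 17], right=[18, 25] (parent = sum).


Parent = [38, 42], H_parent = 0.9982
H_left = 0.9953 (n=37), H_right = 0.9808 (n=43)
H_children = (37/80)·0.9953 + (43/80)·0.9808 = 0.9875
IG = 0.9982 - 0.9875 = 0.0107

0.0107


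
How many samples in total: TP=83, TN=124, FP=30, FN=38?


Total = TP + TN + FP + FN
= 83 + 124 + 30 + 38
= 275
(Predicted positive: 113, predicted negative: 162)

275


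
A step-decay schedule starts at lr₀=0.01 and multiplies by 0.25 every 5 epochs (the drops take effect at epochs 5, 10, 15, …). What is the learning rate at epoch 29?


n_drops = ⌊29/5⌋ = 5
lr = 0.01·0.25^5 = 0.01·0.0009765625 = 0.000009765625

0.000009765625


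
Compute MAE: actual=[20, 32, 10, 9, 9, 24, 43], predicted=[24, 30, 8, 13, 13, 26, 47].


Absolute errors: |20-24|=4, |32-30|=2, |10-8|=2, |9-13|=4, |9-13|=4, |24-26|=2, |43-47|=4
Sum = 22
MAE = 22/7 = 22/7

22/7


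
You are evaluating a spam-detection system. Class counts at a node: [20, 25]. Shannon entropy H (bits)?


Probabilities: [20/45, 25/45] ≈ [0.4444, 0.5556]
H = -((20/45)·log₂(20/45) + (25/45)·log₂(25/45))
  = 0.9911 bits

0.9911 bits


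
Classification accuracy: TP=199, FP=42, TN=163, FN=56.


Accuracy = (TP+TN)/(TP+TN+FP+FN)
= (199+163)/(460)
= 362/460 = 78.7%

78.7%


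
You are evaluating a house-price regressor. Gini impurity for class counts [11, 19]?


Probabilities: [11/30, 19/30] ≈ [0.3667, 0.6333]
Σpᵢ² = (121 + 361)/30² = 482/900
Gini = 1 - Σpᵢ² = 1 - 482/900 = 0.4644

0.4644


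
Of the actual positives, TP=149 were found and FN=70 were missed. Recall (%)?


Recall = TP/(TP+FN)
= 149/(149+70)
= 149/219 = 68.04%

68.04%


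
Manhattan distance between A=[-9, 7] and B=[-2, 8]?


d = |-9+ 2| + |7-8|
  = 7 + 1
  = 8

8


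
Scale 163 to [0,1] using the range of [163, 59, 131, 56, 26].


min=26, max=163
(163-26)/(163-26) = 137/137 = 1.0

1.0


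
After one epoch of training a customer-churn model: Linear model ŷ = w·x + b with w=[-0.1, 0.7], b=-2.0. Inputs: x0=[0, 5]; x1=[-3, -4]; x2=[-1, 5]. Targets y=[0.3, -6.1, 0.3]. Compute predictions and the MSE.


ŷ0 = (-0.1)·(0) + (0.7)·(5) - 2.0 = 1.5
ŷ1 = (-0.1)·(-3) + (0.7)·(-4) - 2.0 = -4.5
ŷ2 = (-0.1)·(-1) + (0.7)·(5) - 2.0 = 1.6
errors² = [1.44, 2.56, 1.69]
MSE = 5.6900/3 = 1.8967

1.8967


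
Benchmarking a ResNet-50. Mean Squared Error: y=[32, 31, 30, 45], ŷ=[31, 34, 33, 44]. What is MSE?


Squared errors: (32-31)²=1, (31-34)²=9, (30-33)²=9, (45-44)²=1
Sum = 20
MSE = 20/4 = 5

5


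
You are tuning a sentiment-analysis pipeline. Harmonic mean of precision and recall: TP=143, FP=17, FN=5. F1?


Precision = 143/160 = 0.8938
Recall = 143/148 = 0.9662
F1 = 2·P·R/(P+R) = 2·TP/(2·TP+FP+FN) = 286/(286+17+5) = 286/308 = 0.9286

0.9286


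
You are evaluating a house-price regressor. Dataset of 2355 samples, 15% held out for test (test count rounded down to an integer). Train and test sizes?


Test = ⌊2355·15/100⌋ = 353
Train = 2355 - 353 = 2002

Train: 2002, Test: 353


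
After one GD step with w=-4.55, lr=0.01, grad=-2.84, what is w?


w_new = w - α·∇
= -4.55 - 0.01·-2.84
= -4.55 + 0.0284
= -4.5216

-4.5216


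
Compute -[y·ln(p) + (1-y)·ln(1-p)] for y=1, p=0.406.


BCE = -[y·ln(p) + (1-y)·ln(1-p)]
= -1·ln(0.406) - 0
= -ln(0.406) = 0.9014

0.9014


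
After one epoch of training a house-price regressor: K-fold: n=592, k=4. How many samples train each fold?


Fold size = 592/4 = 148
Training per fold = 592 - 148 = 444

444


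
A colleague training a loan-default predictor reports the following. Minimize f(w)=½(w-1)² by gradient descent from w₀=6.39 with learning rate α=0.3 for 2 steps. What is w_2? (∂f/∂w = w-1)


step 1: grad = 6.39-1 = 5.39; w = 6.39 - 0.3·(5.39) = 4.773
step 2: grad = 4.773-1 = 3.773; w = 4.773 - 0.3·(3.773) = 3.6411

3.6411


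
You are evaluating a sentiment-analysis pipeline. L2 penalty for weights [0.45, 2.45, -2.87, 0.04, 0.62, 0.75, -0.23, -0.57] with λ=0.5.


‖w‖₂² = (0.45)² + (2.45)² + (-2.87)² + (0.04)² + (0.62)² + (0.75)² + (-0.23)² + (-0.57)²
     = 0.2025 + 6.0025 + 8.2369 + 0.0016 + 0.3844 + 0.5625 + 0.0529 + 0.3249
     = 15.7682
λ·‖w‖₂² = 0.5·15.7682 = 7.8841

7.8841


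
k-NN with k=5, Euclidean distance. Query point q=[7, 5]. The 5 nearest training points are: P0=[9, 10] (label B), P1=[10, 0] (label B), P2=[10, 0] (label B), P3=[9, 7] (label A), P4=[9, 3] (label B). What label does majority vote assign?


d(q,P0) = 5.3852  (label B)
d(q,P1) = 5.831  (label B)
d(q,P2) = 5.831  (label B)
d(q,P3) = 2.8284  (label A)
d(q,P4) = 2.8284  (label B)
Votes: A=1, B=4
Majority → B

B


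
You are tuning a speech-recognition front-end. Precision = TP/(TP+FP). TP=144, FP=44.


Precision = TP/(TP+FP)
= 144/(144+44)
= 144/188 = 76.6%

76.6%


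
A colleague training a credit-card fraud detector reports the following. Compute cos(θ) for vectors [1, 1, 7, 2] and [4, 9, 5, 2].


A·B = 1·4 + 1·9 + 7·5 + 2·2 = 52
‖A‖ = √55 = 7.4162, ‖B‖ = √126 = 11.225
cos = 52/(√55·√126) = 52/√6930 = 0.6246

0.6246


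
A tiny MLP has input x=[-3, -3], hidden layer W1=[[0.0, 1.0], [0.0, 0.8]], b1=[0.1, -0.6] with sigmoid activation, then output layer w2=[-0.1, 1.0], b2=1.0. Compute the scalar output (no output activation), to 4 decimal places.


z1[0] = (0.0)·(-3) + (1.0)·(-3) + 0.1 = -2.9
z1[1] = (0.0)·(-3) + (0.8)·(-3) - 0.6 = -3.0
h = sigmoid(z1) = [0.0522, 0.0474]
output = (-0.1)·(0.0522) + (1.0)·(0.0474) + 1.0 = 1.0422

1.0422


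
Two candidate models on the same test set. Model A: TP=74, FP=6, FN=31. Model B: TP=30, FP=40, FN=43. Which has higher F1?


Model A: P=74/80=0.925, R=74/105=0.7048, F1=2PR/(P+R)=2TP/(2TP+FP+FN)=148/185=0.8
Model B: P=30/70=0.4286, R=30/73=0.411, F1=2PR/(P+R)=2TP/(2TP+FP+FN)=60/143=0.4196
0.8 > 0.4196 → Model A

Model A


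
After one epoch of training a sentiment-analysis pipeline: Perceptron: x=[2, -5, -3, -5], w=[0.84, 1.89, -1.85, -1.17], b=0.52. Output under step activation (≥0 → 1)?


z = (2)·(0.84) + (-5)·(1.89) + (-3)·(-1.85) + (-5)·(-1.17) + 0.52
  = 4.15
step(z) = 1 (z≥0)

1


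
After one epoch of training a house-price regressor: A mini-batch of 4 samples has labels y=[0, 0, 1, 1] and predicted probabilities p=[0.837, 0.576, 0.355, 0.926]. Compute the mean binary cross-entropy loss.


L[0] = -ln(1-0.837) = -ln(0.163) = 1.814
L[1] = -ln(1-0.576) = -ln(0.424) = 0.858
L[2] = -ln(0.355) = 1.0356
L[3] = -ln(0.926) = 0.0769
mean = (1.814 + 0.858 + 1.0356 + 0.0769)/4 = 0.9461

0.9461


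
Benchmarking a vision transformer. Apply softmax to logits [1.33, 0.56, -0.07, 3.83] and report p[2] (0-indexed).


Exponentials: e^1.33=3.781, e^0.56=1.7507, e^-0.07=0.9324, e^3.83=46.0625
Sum = 52.5266
Softmax = [0.072, 0.0333, 0.0178, 0.8769]
p[2] = 0.9324/52.5266 = 0.0178

0.0178


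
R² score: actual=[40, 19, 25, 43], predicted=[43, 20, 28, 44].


ȳ = 31.75
SS_res = Σ(y-ŷ)² = 20
SS_tot = Σ(y-ȳ)² = 402.75
R² = 1 - SS_res/SS_tot = 1 - 0.0497 = 0.9503

0.9503


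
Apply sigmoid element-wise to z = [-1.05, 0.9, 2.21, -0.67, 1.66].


σ(-1.05) = 1/(1+e^1.05) = 0.2592
σ(0.9) = 1/(1+e^-0.9) = 0.7109
σ(2.21) = 1/(1+e^-2.21) = 0.9011
σ(-0.67) = 1/(1+e^0.67) = 0.3385
σ(1.66) = 1/(1+e^-1.66) = 0.8402
result = [0.2592, 0.7109, 0.9011, 0.3385, 0.8402]

[0.2592, 0.7109, 0.9011, 0.3385, 0.8402]


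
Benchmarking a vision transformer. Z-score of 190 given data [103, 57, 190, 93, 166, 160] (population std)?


μ = 128.1667, σ = 46.9092
z = (190 - 128.1667)/46.9092 = 1.3181

1.3181


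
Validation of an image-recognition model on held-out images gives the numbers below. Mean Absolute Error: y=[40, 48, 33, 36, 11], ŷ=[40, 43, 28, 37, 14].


Absolute errors: |40-40|=0, |48-43|=5, |33-28|=5, |36-37|=1, |11-14|=3
Sum = 14
MAE = 14/5 = 14/5

14/5


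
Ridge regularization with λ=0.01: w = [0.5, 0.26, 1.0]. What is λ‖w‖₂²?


‖w‖₂² = (0.5)² + (0.26)² + (1.0)²
     = 0.25 + 0.0676 + 1
     = 1.3176
λ·‖w‖₂² = 0.01·1.3176 = 0.013176

0.013176


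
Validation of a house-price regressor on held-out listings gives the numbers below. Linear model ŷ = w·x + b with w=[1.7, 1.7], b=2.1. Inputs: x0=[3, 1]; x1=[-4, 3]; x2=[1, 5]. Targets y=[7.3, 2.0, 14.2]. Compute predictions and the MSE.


ŷ0 = (1.7)·(3) + (1.7)·(1) + 2.1 = 8.9
ŷ1 = (1.7)·(-4) + (1.7)·(3) + 2.1 = 0.4
ŷ2 = (1.7)·(1) + (1.7)·(5) + 2.1 = 12.3
errors² = [2.56, 2.56, 3.61]
MSE = 8.7300/3 = 2.91

2.91


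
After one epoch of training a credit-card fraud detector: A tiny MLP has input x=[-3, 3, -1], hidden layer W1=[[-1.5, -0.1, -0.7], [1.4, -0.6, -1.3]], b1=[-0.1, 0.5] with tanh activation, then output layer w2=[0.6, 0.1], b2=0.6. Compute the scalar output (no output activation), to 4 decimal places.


z1[0] = (-1.5)·(-3) + (-0.1)·(3) + (-0.7)·(-1) - 0.1 = 4.8
z1[1] = (1.4)·(-3) + (-0.6)·(3) + (-1.3)·(-1) + 0.5 = -4.2
h = tanh(z1) = [0.9999, -0.9996]
output = (0.6)·(0.9999) + (0.1)·(-0.9996) + 0.6 = 1.1

1.1


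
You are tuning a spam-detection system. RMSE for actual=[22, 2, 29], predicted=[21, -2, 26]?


MSE = 26/3 = 8.6667
RMSE = √(26/3) = 2.9439

2.9439


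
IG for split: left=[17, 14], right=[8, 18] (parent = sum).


Parent = [25, 32], H_parent = 0.9891
H_left = 0.9932 (n=31), H_right = 0.8905 (n=26)
H_children = (31/57)·0.9932 + (26/57)·0.8905 = 0.9464
IG = 0.9891 - 0.9464 = 0.0427

0.0427


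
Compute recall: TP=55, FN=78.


Recall = TP/(TP+FN)
= 55/(55+78)
= 55/133 = 41.35%

41.35%


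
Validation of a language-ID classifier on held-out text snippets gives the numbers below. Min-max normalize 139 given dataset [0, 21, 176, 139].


min=0, max=176
(139-0)/(176-0) = 139/176 = 0.7898

0.7898


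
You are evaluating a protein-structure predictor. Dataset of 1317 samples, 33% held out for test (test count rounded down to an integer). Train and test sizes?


Test = ⌊1317·33/100⌋ = 434
Train = 1317 - 434 = 883

Train: 883, Test: 434


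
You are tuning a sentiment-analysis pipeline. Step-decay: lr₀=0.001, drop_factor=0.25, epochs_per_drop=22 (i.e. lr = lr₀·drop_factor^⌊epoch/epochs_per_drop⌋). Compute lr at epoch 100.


n_drops = ⌊100/22⌋ = 4
lr = 0.001·0.25^4 = 0.001·0.00390625 = 0.00000390625

0.00000390625


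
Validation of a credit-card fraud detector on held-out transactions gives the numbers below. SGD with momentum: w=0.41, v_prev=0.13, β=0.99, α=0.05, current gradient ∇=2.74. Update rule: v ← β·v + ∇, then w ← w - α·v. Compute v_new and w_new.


v_new = 0.99·0.13 + 2.74 = 0.1287 + 2.74 = 2.8687
w_new = 0.41 - 0.05·2.8687 = 0.41 - 0.143435 = 0.266565

v_new=2.8687, w_new=0.266565


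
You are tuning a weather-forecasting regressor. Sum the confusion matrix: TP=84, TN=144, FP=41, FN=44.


Total = TP + TN + FP + FN
= 84 + 144 + 41 + 44
= 313
(Predicted positive: 125, predicted negative: 188)

313


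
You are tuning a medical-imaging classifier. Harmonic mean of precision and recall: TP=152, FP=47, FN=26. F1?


Precision = 152/199 = 0.7638
Recall = 152/178 = 0.8539
F1 = 2·P·R/(P+R) = 2·TP/(2·TP+FP+FN) = 304/(304+47+26) = 304/377 = 0.8064

0.8064


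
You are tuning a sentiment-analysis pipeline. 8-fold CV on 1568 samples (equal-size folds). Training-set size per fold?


Fold size = 1568/8 = 196
Training per fold = 1568 - 196 = 1372

1372


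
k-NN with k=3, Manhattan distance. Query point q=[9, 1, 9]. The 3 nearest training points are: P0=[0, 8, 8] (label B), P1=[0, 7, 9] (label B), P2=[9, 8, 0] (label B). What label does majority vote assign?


d(q,P0) = 17  (label B)
d(q,P1) = 15  (label B)
d(q,P2) = 16  (label B)
Votes: A=0, B=3
Majority → B

B


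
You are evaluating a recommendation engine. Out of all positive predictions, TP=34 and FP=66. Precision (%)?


Precision = TP/(TP+FP)
= 34/(34+66)
= 34/100 = 34.0%

34.0%


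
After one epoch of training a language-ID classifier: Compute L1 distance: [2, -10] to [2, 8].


d = |2-2| + |-10-8|
  = 0 + 18
  = 18

18


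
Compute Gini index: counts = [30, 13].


Probabilities: [30/43, 13/43] ≈ [0.6977, 0.3023]
Σpᵢ² = (900 + 169)/43² = 1069/1849
Gini = 1 - Σpᵢ² = 1 - 1069/1849 = 0.4218

0.4218


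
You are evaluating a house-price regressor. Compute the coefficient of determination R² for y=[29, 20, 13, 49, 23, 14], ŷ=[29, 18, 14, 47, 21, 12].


ȳ = 24.6667
SS_res = Σ(y-ŷ)² = 17
SS_tot = Σ(y-ȳ)² = 885.33
R² = 1 - SS_res/SS_tot = 1 - 0.0192 = 0.9808

0.9808


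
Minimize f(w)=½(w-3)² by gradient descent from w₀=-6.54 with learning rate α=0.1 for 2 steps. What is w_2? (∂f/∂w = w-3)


step 1: grad = -6.54-3 = -9.54; w = -6.54 - 0.1·(-9.54) = -5.586
step 2: grad = -5.586-3 = -8.586; w = -5.586 - 0.1·(-8.586) = -4.7274

-4.7274


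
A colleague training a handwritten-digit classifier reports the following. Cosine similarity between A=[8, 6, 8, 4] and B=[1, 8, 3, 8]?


A·B = 8·1 + 6·8 + 8·3 + 4·8 = 112
‖A‖ = √180 = 13.4164, ‖B‖ = √138 = 11.7473
cos = 112/(√180·√138) = 112/√24840 = 0.7106

0.7106


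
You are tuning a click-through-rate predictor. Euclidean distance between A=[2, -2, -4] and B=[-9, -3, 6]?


d = √((2+ 9)² + (-2+ 3)² + (-4-6)²)
  = √(121 + 1 + 100)
  = √222 = 14.8997

14.8997


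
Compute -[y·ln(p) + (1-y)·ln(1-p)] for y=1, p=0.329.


BCE = -[y·ln(p) + (1-y)·ln(1-p)]
= -1·ln(0.329) - 0
= -ln(0.329) = 1.1117

1.1117


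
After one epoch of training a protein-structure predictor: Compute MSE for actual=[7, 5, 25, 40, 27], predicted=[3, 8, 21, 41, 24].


Squared errors: (7-3)²=16, (5-8)²=9, (25-21)²=16, (40-41)²=1, (27-24)²=9
Sum = 51
MSE = 51/5 = 51/5

51/5


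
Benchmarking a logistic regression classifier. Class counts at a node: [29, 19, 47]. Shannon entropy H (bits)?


Probabilities: [29/95, 19/95, 47/95] ≈ [0.3053, 0.2, 0.4947]
H = -((29/95)·log₂(29/95) + (19/95)·log₂(19/95) + (47/95)·log₂(47/95))
  = 1.4892 bits

1.4892 bits


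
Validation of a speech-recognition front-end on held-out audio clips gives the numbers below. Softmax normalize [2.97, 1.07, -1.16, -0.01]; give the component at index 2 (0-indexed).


Exponentials: e^2.97=19.4919, e^1.07=2.9154, e^-1.16=0.3135, e^-0.01=0.99
Sum = 23.7108
Softmax = [0.8221, 0.123, 0.0132, 0.0418]
p[2] = 0.3135/23.7108 = 0.0132

0.0132


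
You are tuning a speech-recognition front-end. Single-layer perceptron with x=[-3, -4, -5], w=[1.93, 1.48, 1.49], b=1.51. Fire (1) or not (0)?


z = (-3)·(1.93) + (-4)·(1.48) + (-5)·(1.49) + 1.51
  = -17.65
step(z) = 0 (z<0)

0


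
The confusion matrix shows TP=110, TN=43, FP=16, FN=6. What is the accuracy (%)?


Accuracy = (TP+TN)/(TP+TN+FP+FN)
= (110+43)/(175)
= 153/175 = 87.43%

87.43%


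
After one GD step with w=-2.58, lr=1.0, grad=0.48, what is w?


w_new = w - α·∇
= -2.58 - 1.0·0.48
= -2.58 - 0.48
= -3.06

-3.06


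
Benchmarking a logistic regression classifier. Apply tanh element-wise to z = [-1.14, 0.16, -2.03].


tanh(-1.14) = -0.8144
tanh(0.16) = 0.1586
tanh(-2.03) = -0.9661
result = [-0.8144, 0.1586, -0.9661]

[-0.8144, 0.1586, -0.9661]


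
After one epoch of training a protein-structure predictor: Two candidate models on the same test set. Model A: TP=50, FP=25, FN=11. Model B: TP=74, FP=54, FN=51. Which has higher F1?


Model A: P=50/75=0.6667, R=50/61=0.8197, F1=2PR/(P+R)=2TP/(2TP+FP+FN)=100/136=0.7353
Model B: P=74/128=0.5781, R=74/125=0.592, F1=2PR/(P+R)=2TP/(2TP+FP+FN)=148/253=0.585
0.7353 > 0.585 → Model A

Model A


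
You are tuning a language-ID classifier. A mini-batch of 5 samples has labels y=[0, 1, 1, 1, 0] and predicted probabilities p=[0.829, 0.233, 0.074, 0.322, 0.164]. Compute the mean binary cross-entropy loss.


L[0] = -ln(1-0.829) = -ln(0.171) = 1.7661
L[1] = -ln(0.233) = 1.4567
L[2] = -ln(0.074) = 2.6037
L[3] = -ln(0.322) = 1.1332
L[4] = -ln(1-0.164) = -ln(0.836) = 0.1791
mean = (1.7661 + 1.4567 + 2.6037 + 1.1332 + 0.1791)/5 = 1.4278

1.4278


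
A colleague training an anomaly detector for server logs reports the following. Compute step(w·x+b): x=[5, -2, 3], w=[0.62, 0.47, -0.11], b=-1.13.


z = (5)·(0.62) + (-2)·(0.47) + (3)·(-0.11) - 1.13
  = 0.7
step(z) = 1 (z≥0)

1


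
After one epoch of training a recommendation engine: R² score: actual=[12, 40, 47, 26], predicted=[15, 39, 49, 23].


ȳ = 31.25
SS_res = Σ(y-ŷ)² = 23
SS_tot = Σ(y-ȳ)² = 722.75
R² = 1 - SS_res/SS_tot = 1 - 0.0318 = 0.9682

0.9682


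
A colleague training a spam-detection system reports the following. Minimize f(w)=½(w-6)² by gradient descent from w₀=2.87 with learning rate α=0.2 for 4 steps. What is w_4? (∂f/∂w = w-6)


step 1: grad = 2.87-6 = -3.13; w = 2.87 - 0.2·(-3.13) = 3.496
step 2: grad = 3.496-6 = -2.504; w = 3.496 - 0.2·(-2.504) = 3.9968
step 3: grad = 3.9968-6 = -2.0032; w = 3.9968 - 0.2·(-2.0032) = 4.39744
step 4: grad = 4.39744-6 = -1.60256; w = 4.39744 - 0.2·(-1.60256) = 4.717952

4.717952
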